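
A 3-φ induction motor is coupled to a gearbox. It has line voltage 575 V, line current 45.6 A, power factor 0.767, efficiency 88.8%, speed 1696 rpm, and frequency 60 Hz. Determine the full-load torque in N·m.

174 N·m

P_in = √3·V·I·cosφ = 1.732 × 575 × 45.6 × 0.767 = 34832 W
P_out = η·P_in = 0.888 × 34832 = 30931 W
n = 1696 rpm
ω = 2π×1696/60 = 177.6 rad/s
τ = P_out/ω = 30931/177.6 = 174 N·m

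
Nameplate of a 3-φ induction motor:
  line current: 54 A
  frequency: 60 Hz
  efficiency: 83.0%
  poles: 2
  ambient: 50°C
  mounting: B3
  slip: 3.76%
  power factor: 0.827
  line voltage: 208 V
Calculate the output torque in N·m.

P_in = √3·V·I·cosφ = 1.732 × 208 × 54 × 0.827 = 16088 W
P_out = η·P_in = 0.83 × 16088 = 13353 W
n_s = 120×60/2 = 3600 rpm; n = 3600×(1−0.0376) = 3465 rpm
ω = 2π×3465/60 = 362.9 rad/s
τ = P_out/ω = 13353/362.9 = 36.8 N·m

36.8 N·m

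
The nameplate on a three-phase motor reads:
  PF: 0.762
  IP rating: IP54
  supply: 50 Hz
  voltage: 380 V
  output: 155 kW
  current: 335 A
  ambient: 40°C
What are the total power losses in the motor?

P_in = √3·V·I·cosφ = 1.732×380×335×0.762 = 168009 W
P_out = 155000 W
Losses = P_in − P_out = 168009 − 155000 = 13009 W

13 kW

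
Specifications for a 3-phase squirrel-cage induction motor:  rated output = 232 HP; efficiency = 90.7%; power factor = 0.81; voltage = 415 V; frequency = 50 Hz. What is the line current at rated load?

P_out = 232 × 746 = 173072 W
P_in = P_out / η = 173072 / 0.907 = 190818 W
I_L = P_in / (√3·V_L·cosφ) = 190818 / (1.732 × 415 × 0.81) = 328 A

328 A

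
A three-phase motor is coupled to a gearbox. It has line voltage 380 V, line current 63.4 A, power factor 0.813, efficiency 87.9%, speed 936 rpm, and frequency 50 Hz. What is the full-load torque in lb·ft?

P_in = √3·V·I·cosφ = 1.732 × 380 × 63.4 × 0.813 = 33924 W
P_out = η·P_in = 0.879 × 33924 = 29819 W
n = 936 rpm
ω = 2π×936/60 = 98.02 rad/s
τ = P_out/ω = 29819/98.02 = 304.2 N·m
In lb·ft: 304.2/1.356 = 224 lb·ft

224 lb·ft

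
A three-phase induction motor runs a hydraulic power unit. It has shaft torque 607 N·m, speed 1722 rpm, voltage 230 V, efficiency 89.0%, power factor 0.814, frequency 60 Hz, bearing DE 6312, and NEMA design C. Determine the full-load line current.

ω = 2π×1722/60 = 180.3 rad/s; P_out = τω = 607 × 180.3 = 109442 W
P_in = P_out / η = 109442 / 0.890 = 122969 W
I_L = P_in / (√3·V_L·cosφ) = 122969 / (1.732 × 230 × 0.814) = 379 A

379 A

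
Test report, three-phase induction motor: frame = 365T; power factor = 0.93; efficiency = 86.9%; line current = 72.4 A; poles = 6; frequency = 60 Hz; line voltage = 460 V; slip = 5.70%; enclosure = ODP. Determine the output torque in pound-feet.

290 lb·ft

P_in = √3·V·I·cosφ = 1.732 × 460 × 72.4 × 0.93 = 53645 W
P_out = η·P_in = 0.869 × 53645 = 46618 W
n_s = 120×60/6 = 1200 rpm; n = 1200×(1−0.057) = 1132 rpm
ω = 2π×1132/60 = 118.5 rad/s
τ = P_out/ω = 46618/118.5 = 393.4 N·m
In lb·ft: 393.4/1.356 = 290 lb·ft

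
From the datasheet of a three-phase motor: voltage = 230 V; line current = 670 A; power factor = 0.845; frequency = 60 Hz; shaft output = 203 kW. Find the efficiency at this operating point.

90.0 %

P_out = 203 kW = 203000 W
P_in = √3·V_L·I_L·cosφ = 1.732 × 230 × 670 × 0.845 = 225532 W
η = P_out / P_in = 203000 / 225532 = 0.900 = 90.0%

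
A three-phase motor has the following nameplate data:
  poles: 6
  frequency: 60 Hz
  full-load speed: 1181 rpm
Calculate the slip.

n_s = 120f/p = 120×60/6 = 1200 rpm
s = (n_s − n)/n_s = (1200 − 1181)/1200 = 0.0158

1.58 %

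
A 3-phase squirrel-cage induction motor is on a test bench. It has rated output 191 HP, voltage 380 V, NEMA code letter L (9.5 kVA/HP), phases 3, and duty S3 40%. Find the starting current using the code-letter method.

2760 A

S_LR = 9.5 × 191 = 1814.5 kVA
I_LR = S_LR/(√3·V_L) = 1814500/(1.732×380) = 2760 A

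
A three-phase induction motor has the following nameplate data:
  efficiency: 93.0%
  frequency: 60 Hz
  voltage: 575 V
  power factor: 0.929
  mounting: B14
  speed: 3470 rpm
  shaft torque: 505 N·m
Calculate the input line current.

213 A

ω = 2π×3470/60 = 363.4 rad/s; P_out = τω = 505 × 363.4 = 183517 W
P_in = P_out / η = 183517 / 0.930 = 197330 W
I_L = P_in / (√3·V_L·cosφ) = 197330 / (1.732 × 575 × 0.929) = 213 A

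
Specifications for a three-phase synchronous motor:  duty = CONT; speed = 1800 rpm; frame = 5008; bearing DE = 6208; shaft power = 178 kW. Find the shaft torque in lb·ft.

696 lb·ft

ω = 2π × 1800/60 = 188.5 rad/s
τ = P/ω = 178000/188.5 = 944.3 N·m
In lb·ft: 944.3/1.356 = 696 lb·ft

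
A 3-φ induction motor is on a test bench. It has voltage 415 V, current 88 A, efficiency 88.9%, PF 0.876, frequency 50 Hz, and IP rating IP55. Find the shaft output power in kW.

P_in = √3·V·I·cosφ = 1.732 × 415 × 88 × 0.876 = 55409 W
P_out = η·P_in = 0.889 × 55409 = 49259 W

49.3 kW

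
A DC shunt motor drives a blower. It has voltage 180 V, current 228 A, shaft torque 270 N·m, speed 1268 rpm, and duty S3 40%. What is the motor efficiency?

ω = 2π × 1268/60 = 132.8 rad/s; P_out = τω = 270 × 132.8 = 35856 W
P_in = V·I = 180 × 228 = 41040 W
η = P_out / P_in = 35856 / 41040 = 0.874 = 87.4%

87.4 %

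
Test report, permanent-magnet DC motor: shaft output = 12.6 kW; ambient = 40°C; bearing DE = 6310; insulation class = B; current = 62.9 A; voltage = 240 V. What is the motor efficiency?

83.5 %

P_out = 12.6 kW = 12600 W
P_in = V·I = 240 × 62.9 = 15096 W
η = P_out / P_in = 12600 / 15096 = 0.835 = 83.5%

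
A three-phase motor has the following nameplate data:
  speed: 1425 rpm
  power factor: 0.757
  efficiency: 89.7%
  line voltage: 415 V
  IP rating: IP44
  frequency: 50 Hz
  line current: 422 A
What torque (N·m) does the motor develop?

1380 N·m

P_in = √3·V·I·cosφ = 1.732 × 415 × 422 × 0.757 = 229617 W
P_out = η·P_in = 0.897 × 229617 = 205966 W
n = 1425 rpm
ω = 2π×1425/60 = 149.2 rad/s
τ = P_out/ω = 205966/149.2 = 1380 N·m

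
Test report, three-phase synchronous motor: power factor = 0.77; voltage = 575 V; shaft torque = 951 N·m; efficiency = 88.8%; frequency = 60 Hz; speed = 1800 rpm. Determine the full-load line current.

263 A

ω = 2π×1800/60 = 188.5 rad/s; P_out = τω = 951 × 188.5 = 179264 W
P_in = P_out / η = 179264 / 0.888 = 201874 W
I_L = P_in / (√3·V_L·cosφ) = 201874 / (1.732 × 575 × 0.77) = 263 A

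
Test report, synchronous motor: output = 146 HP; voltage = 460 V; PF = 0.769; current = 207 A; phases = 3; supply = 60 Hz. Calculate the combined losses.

17900 W

P_in = √3·V·I·cosφ = 1.732×460×207×0.769 = 126824 W
P_out = 146×746 = 108916 W
Losses = P_in − P_out = 126824 − 108916 = 17908 W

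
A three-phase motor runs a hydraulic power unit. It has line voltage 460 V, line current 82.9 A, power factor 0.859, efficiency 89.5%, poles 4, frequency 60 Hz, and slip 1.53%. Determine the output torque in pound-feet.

P_in = √3·V·I·cosφ = 1.732 × 460 × 82.9 × 0.859 = 56735 W
P_out = η·P_in = 0.895 × 56735 = 50778 W
n_s = 120×60/4 = 1800 rpm; n = 1800×(1−0.0153) = 1772 rpm
ω = 2π×1772/60 = 185.6 rad/s
τ = P_out/ω = 50778/185.6 = 273.6 N·m
In lb·ft: 273.6/1.356 = 202 lb·ft

202 lb·ft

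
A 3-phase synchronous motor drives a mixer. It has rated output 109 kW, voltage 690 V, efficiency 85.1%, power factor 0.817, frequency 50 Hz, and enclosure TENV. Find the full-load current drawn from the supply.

P_out = 109 kW = 109000 W
P_in = P_out / η = 109000 / 0.851 = 128085 W
I_L = P_in / (√3·V_L·cosφ) = 128085 / (1.732 × 690 × 0.817) = 131 A

131 A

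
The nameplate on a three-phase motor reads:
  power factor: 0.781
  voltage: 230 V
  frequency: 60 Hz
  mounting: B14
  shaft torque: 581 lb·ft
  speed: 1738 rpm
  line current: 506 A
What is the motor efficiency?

91.1 %

τ = 581 lb·ft × 1.356 = 787.8 N·m
ω = 2π × 1738/60 = 182 rad/s; P_out = τω = 787.8 × 182 = 143380 W
P_in = √3·V_L·I_L·cosφ = 1.732 × 230 × 506 × 0.781 = 157426 W
η = P_out / P_in = 143380 / 157426 = 0.911 = 91.1%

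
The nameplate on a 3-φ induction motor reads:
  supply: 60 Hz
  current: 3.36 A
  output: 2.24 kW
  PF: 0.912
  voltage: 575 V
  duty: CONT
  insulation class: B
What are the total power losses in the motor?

P_in = √3·V·I·cosφ = 1.732×575×3.36×0.912 = 3052 W
P_out = 2240 W
Losses = P_in − P_out = 3052 − 2240 = 812 W

812 W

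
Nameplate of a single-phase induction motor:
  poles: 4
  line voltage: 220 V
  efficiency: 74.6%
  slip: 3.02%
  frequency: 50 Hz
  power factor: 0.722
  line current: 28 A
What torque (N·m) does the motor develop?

P_in = V·I·cosφ = 220 × 28 × 0.722 = 4448 W
P_out = η·P_in = 0.746 × 4448 = 3318 W
n_s = 120×50/4 = 1500 rpm; n = 1500×(1−0.0302) = 1455 rpm
ω = 2π×1455/60 = 152.4 rad/s
τ = P_out/ω = 3318/152.4 = 21.8 N·m

21.8 N·m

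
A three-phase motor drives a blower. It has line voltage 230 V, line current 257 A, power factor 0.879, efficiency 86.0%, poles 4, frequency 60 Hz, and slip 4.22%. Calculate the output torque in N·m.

P_in = √3·V·I·cosφ = 1.732 × 230 × 257 × 0.879 = 89991 W
P_out = η·P_in = 0.86 × 89991 = 77392 W
n_s = 120×60/4 = 1800 rpm; n = 1800×(1−0.0422) = 1724 rpm
ω = 2π×1724/60 = 180.5 rad/s
τ = P_out/ω = 77392/180.5 = 429 N·m

429 N·m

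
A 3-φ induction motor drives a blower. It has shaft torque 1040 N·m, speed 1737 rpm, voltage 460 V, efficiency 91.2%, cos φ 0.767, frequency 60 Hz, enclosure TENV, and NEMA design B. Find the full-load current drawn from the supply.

ω = 2π×1737/60 = 181.9 rad/s; P_out = τω = 1040 × 181.9 = 189176 W
P_in = P_out / η = 189176 / 0.912 = 207430 W
I_L = P_in / (√3·V_L·cosφ) = 207430 / (1.732 × 460 × 0.767) = 339 A

339 A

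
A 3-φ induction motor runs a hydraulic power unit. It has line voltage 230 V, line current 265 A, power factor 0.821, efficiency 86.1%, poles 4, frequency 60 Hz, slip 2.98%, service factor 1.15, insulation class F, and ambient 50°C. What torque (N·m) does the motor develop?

P_in = √3·V·I·cosφ = 1.732 × 230 × 265 × 0.821 = 86669 W
P_out = η·P_in = 0.861 × 86669 = 74622 W
n_s = 120×60/4 = 1800 rpm; n = 1800×(1−0.0298) = 1746 rpm
ω = 2π×1746/60 = 182.8 rad/s
τ = P_out/ω = 74622/182.8 = 408 N·m

408 N·m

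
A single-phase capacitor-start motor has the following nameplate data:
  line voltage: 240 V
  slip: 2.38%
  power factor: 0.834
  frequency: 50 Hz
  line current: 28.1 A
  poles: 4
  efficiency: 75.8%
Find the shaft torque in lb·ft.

20.5 lb·ft

P_in = V·I·cosφ = 240 × 28.1 × 0.834 = 5624 W
P_out = η·P_in = 0.758 × 5624 = 4263 W
n_s = 120×50/4 = 1500 rpm; n = 1500×(1−0.0238) = 1464 rpm
ω = 2π×1464/60 = 153.3 rad/s
τ = P_out/ω = 4263/153.3 = 27.81 N·m
In lb·ft: 27.81/1.356 = 20.5 lb·ft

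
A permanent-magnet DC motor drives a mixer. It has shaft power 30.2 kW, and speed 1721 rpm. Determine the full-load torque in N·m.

168 N·m

ω = 2π × 1721/60 = 180.2 rad/s
τ = P/ω = 30200/180.2 = 168 N·m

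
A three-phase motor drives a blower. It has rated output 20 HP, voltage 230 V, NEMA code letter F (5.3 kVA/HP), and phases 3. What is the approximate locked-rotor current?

266 A

S_LR = 5.3 × 20 = 106 kVA
I_LR = S_LR/(√3·V_L) = 106000/(1.732×230) = 266 A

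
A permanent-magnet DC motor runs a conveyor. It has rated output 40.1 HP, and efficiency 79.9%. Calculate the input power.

P_out = 40.1 × 746 = 29915 W
P_in = P_out/η = 29915/0.799 = 37441 W = 37.4 kW

37.4 kW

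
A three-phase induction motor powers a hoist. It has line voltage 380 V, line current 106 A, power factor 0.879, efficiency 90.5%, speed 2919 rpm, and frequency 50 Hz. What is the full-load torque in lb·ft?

134 lb·ft

P_in = √3·V·I·cosφ = 1.732 × 380 × 106 × 0.879 = 61323 W
P_out = η·P_in = 0.905 × 61323 = 55497 W
n = 2919 rpm
ω = 2π×2919/60 = 305.7 rad/s
τ = P_out/ω = 55497/305.7 = 181.5 N·m
In lb·ft: 181.5/1.356 = 134 lb·ft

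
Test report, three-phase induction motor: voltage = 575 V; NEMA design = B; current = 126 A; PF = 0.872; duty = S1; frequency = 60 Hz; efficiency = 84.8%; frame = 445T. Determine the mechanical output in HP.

124 HP

P_in = √3·V·I·cosφ = 1.732 × 575 × 126 × 0.872 = 109422 W
P_out = η·P_in = 0.848 × 109422 = 92790 W
= 92790/746 = 124 HP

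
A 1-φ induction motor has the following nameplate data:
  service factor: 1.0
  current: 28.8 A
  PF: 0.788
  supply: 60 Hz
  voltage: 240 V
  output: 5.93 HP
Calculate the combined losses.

P_in = V·I·cosφ = 240×28.8×0.788 = 5447 W
P_out = 5.93×746 = 4424 W
Losses = P_in − P_out = 5447 − 4424 = 1023 W

1020 W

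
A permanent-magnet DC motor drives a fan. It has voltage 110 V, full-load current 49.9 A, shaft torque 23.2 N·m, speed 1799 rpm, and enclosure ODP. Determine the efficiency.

79.6 %

ω = 2π × 1799/60 = 188.4 rad/s; P_out = τω = 23.2 × 188.4 = 4371 W
P_in = V·I = 110 × 49.9 = 5489 W
η = P_out / P_in = 4371 / 5489 = 0.796 = 79.6%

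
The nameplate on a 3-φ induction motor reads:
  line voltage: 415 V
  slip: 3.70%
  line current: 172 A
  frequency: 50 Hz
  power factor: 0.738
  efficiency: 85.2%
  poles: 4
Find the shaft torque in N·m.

514 N·m

P_in = √3·V·I·cosφ = 1.732 × 415 × 172 × 0.738 = 91239 W
P_out = η·P_in = 0.852 × 91239 = 77736 W
n_s = 120×50/4 = 1500 rpm; n = 1500×(1−0.037) = 1445 rpm
ω = 2π×1445/60 = 151.3 rad/s
τ = P_out/ω = 77736/151.3 = 514 N·m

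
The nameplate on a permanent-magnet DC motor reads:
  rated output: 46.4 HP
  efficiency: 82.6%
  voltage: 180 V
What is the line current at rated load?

233 A

P_out = 46.4 × 746 = 34614 W
P_in = P_out / η = 34614 / 0.826 = 41906 W
I = P_in / V = 41906 / 180 = 233 A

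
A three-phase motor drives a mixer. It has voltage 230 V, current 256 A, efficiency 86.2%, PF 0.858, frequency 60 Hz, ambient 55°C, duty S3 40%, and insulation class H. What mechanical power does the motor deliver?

P_in = √3·V·I·cosφ = 1.732 × 230 × 256 × 0.858 = 87499 W
P_out = η·P_in = 0.862 × 87499 = 75424 W

75.4 kW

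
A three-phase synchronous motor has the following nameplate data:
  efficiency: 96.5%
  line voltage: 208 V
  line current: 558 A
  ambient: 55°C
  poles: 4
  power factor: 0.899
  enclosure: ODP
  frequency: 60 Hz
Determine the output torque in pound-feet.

P_in = √3·V·I·cosφ = 1.732 × 208 × 558 × 0.899 = 180720 W
P_out = η·P_in = 0.965 × 180720 = 174395 W
n = n_s = 120×60/4 = 1800 rpm (synchronous)
ω = 2π×1800/60 = 188.5 rad/s
τ = P_out/ω = 174395/188.5 = 925.2 N·m
In lb·ft: 925.2/1.356 = 682 lb·ft

682 lb·ft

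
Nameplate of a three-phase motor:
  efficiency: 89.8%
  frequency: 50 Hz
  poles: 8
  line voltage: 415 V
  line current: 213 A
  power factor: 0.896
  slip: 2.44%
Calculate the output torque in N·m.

P_in = √3·V·I·cosφ = 1.732 × 415 × 213 × 0.896 = 137178 W
P_out = η·P_in = 0.898 × 137178 = 123186 W
n_s = 120×50/8 = 750 rpm; n = 750×(1−0.0244) = 732 rpm
ω = 2π×732/60 = 76.65 rad/s
τ = P_out/ω = 123186/76.65 = 1610 N·m

1610 N·m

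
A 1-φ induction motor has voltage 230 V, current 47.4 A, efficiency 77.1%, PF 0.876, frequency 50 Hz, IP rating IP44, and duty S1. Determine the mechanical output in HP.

9.87 HP

P_in = V·I·cosφ = 230 × 47.4 × 0.876 = 9550 W
P_out = η·P_in = 0.771 × 9550 = 7363 W
= 7363/746 = 9.87 HP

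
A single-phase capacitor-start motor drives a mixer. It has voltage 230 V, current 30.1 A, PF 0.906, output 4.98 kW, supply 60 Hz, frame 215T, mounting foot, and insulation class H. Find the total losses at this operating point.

P_in = V·I·cosφ = 230×30.1×0.906 = 6272 W
P_out = 4980 W
Losses = P_in − P_out = 6272 − 4980 = 1292 W

1.29 kW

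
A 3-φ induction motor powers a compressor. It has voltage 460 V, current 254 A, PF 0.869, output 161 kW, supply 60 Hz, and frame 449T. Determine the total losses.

14900 W

P_in = √3·V·I·cosφ = 1.732×460×254×0.869 = 175857 W
P_out = 161000 W
Losses = P_in − P_out = 175857 − 161000 = 14857 W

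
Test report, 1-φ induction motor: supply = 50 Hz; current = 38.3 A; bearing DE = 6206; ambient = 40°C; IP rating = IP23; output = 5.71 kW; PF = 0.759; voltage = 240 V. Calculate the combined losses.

P_in = V·I·cosφ = 240×38.3×0.759 = 6977 W
P_out = 5710 W
Losses = P_in − P_out = 6977 − 5710 = 1267 W

1270 W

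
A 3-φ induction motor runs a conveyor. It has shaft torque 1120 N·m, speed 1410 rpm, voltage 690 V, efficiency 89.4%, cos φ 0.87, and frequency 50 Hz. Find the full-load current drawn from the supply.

ω = 2π×1410/60 = 147.7 rad/s; P_out = τω = 1120 × 147.7 = 165424 W
P_in = P_out / η = 165424 / 0.894 = 185038 W
I_L = P_in / (√3·V_L·cosφ) = 185038 / (1.732 × 690 × 0.87) = 178 A

178 A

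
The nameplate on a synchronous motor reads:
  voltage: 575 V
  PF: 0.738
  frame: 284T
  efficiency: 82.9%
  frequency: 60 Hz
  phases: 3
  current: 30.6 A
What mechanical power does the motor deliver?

18.6 kW

P_in = √3·V·I·cosφ = 1.732 × 575 × 30.6 × 0.738 = 22490 W
P_out = η·P_in = 0.829 × 22490 = 18644 W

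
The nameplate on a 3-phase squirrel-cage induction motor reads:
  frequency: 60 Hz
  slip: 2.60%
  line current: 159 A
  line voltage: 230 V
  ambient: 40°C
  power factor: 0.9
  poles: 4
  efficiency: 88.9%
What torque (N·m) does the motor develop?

P_in = √3·V·I·cosφ = 1.732 × 230 × 159 × 0.9 = 57005 W
P_out = η·P_in = 0.889 × 57005 = 50677 W
n_s = 120×60/4 = 1800 rpm; n = 1800×(1−0.026) = 1753 rpm
ω = 2π×1753/60 = 183.6 rad/s
τ = P_out/ω = 50677/183.6 = 276 N·m

276 N·m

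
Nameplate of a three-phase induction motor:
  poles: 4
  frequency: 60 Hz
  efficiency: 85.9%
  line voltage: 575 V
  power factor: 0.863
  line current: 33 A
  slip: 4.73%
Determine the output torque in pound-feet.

100 lb·ft

P_in = √3·V·I·cosφ = 1.732 × 575 × 33 × 0.863 = 28362 W
P_out = η·P_in = 0.859 × 28362 = 24363 W
n_s = 120×60/4 = 1800 rpm; n = 1800×(1−0.0473) = 1715 rpm
ω = 2π×1715/60 = 179.6 rad/s
τ = P_out/ω = 24363/179.6 = 135.7 N·m
In lb·ft: 135.7/1.356 = 100 lb·ft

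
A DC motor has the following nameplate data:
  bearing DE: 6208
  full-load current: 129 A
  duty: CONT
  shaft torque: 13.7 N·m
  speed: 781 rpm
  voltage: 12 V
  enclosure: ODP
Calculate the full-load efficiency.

ω = 2π × 781/60 = 81.79 rad/s; P_out = τω = 13.7 × 81.79 = 1121 W
P_in = V·I = 12 × 129 = 1548 W
η = P_out / P_in = 1121 / 1548 = 0.724 = 72.4%

72.4 %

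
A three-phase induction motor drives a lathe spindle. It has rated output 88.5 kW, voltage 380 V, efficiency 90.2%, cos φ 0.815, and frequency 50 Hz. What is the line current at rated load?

P_out = 88.5 kW = 88500 W
P_in = P_out / η = 88500 / 0.902 = 98115 W
I_L = P_in / (√3·V_L·cosφ) = 98115 / (1.732 × 380 × 0.815) = 183 A

183 A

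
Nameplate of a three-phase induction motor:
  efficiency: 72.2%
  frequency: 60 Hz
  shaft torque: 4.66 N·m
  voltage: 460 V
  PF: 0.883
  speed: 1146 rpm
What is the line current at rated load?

ω = 2π×1146/60 = 120 rad/s; P_out = τω = 4.66 × 120 = 559 W
P_in = P_out / η = 559 / 0.722 = 774 W
I_L = P_in / (√3·V_L·cosφ) = 774 / (1.732 × 460 × 0.883) = 1.1 A

1.1 A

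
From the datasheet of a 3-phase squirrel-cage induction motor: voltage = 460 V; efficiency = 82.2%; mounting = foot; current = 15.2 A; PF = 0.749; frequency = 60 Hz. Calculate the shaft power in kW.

P_in = √3·V·I·cosφ = 1.732 × 460 × 15.2 × 0.749 = 9070 W
P_out = η·P_in = 0.822 × 9070 = 7456 W

7.46 kW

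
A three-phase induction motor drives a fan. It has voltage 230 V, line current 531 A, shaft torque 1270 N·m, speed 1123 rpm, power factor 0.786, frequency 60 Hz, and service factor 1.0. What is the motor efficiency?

ω = 2π × 1123/60 = 117.6 rad/s; P_out = τω = 1270 × 117.6 = 149352 W
P_in = √3·V_L·I_L·cosφ = 1.732 × 230 × 531 × 0.786 = 166262 W
η = P_out / P_in = 149352 / 166262 = 0.898 = 89.8%

89.8 %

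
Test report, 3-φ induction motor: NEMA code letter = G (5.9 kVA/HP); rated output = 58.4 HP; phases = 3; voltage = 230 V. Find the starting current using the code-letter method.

865 A

S_LR = 5.9 × 58.4 = 344.56 kVA
I_LR = S_LR/(√3·V_L) = 344560/(1.732×230) = 865 A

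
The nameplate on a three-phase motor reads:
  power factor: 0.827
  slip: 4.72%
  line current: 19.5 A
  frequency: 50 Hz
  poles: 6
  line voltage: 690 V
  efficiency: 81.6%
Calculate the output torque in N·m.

P_in = √3·V·I·cosφ = 1.732 × 690 × 19.5 × 0.827 = 19272 W
P_out = η·P_in = 0.816 × 19272 = 15726 W
n_s = 120×50/6 = 1000 rpm; n = 1000×(1−0.0472) = 953 rpm
ω = 2π×953/60 = 99.8 rad/s
τ = P_out/ω = 15726/99.8 = 158 N·m

158 N·m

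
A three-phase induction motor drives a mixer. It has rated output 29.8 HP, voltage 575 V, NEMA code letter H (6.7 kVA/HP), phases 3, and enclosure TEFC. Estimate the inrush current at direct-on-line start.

S_LR = 6.7 × 29.8 = 199.66 kVA
I_LR = S_LR/(√3·V_L) = 199660/(1.732×575) = 200 A

200 A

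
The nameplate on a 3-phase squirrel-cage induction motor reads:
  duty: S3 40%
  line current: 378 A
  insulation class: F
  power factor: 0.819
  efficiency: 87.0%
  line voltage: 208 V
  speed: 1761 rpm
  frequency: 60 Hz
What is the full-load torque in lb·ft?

388 lb·ft

P_in = √3·V·I·cosφ = 1.732 × 208 × 378 × 0.819 = 111529 W
P_out = η·P_in = 0.87 × 111529 = 97030 W
n = 1761 rpm
ω = 2π×1761/60 = 184.4 rad/s
τ = P_out/ω = 97030/184.4 = 526.2 N·m
In lb·ft: 526.2/1.356 = 388 lb·ft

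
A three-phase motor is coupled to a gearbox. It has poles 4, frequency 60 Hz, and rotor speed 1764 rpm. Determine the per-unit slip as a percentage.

2.0 %

n_s = 120f/p = 120×60/4 = 1800 rpm
s = (n_s − n)/n_s = (1800 − 1764)/1800 = 0.0200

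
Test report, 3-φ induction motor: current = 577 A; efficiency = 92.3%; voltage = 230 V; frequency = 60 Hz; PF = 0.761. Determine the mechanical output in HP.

216 HP

P_in = √3·V·I·cosφ = 1.732 × 230 × 577 × 0.761 = 174919 W
P_out = η·P_in = 0.923 × 174919 = 161450 W
= 161450/746 = 216 HP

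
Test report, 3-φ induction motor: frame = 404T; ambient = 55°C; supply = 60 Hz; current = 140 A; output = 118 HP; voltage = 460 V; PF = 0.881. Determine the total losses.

P_in = √3·V·I·cosφ = 1.732×460×140×0.881 = 98267 W
P_out = 118×746 = 88028 W
Losses = P_in − P_out = 98267 − 88028 = 10239 W

10.2 kW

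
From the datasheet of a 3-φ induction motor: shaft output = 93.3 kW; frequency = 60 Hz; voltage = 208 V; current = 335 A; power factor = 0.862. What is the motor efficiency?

89.7 %

P_out = 93.3 kW = 93300 W
P_in = √3·V_L·I_L·cosφ = 1.732 × 208 × 335 × 0.862 = 104031 W
η = P_out / P_in = 93300 / 104031 = 0.897 = 89.7%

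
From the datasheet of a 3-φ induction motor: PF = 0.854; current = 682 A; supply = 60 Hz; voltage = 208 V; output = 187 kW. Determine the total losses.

P_in = √3·V·I·cosφ = 1.732×208×682×0.854 = 209823 W
P_out = 187000 W
Losses = P_in − P_out = 209823 − 187000 = 22823 W

22.8 kW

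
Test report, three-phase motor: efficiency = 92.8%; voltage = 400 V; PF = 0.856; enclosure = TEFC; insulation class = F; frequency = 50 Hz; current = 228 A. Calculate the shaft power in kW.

125 kW

P_in = √3·V·I·cosφ = 1.732 × 400 × 228 × 0.856 = 135212 W
P_out = η·P_in = 0.928 × 135212 = 125477 W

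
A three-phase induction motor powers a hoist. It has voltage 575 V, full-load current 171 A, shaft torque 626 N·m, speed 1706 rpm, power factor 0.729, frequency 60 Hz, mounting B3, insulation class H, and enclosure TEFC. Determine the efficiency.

90.1 %

ω = 2π × 1706/60 = 178.7 rad/s; P_out = τω = 626 × 178.7 = 111866 W
P_in = √3·V_L·I_L·cosφ = 1.732 × 575 × 171 × 0.729 = 124148 W
η = P_out / P_in = 111866 / 124148 = 0.901 = 90.1%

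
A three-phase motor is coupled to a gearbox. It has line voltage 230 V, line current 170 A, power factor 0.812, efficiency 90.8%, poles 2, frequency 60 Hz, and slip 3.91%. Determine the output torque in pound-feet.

102 lb·ft

P_in = √3·V·I·cosφ = 1.732 × 230 × 170 × 0.812 = 54990 W
P_out = η·P_in = 0.908 × 54990 = 49931 W
n_s = 120×60/2 = 3600 rpm; n = 3600×(1−0.0391) = 3459 rpm
ω = 2π×3459/60 = 362.2 rad/s
τ = P_out/ω = 49931/362.2 = 137.9 N·m
In lb·ft: 137.9/1.356 = 102 lb·ft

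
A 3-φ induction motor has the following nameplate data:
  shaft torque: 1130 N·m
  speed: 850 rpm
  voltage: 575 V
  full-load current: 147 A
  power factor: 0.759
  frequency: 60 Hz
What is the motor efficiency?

ω = 2π × 850/60 = 89.01 rad/s; P_out = τω = 1130 × 89.01 = 100581 W
P_in = √3·V_L·I_L·cosφ = 1.732 × 575 × 147 × 0.759 = 111116 W
η = P_out / P_in = 100581 / 111116 = 0.905 = 90.5%

90.5 %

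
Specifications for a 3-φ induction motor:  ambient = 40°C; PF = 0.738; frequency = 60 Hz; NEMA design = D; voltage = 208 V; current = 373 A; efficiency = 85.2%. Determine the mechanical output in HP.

P_in = √3·V·I·cosφ = 1.732 × 208 × 373 × 0.738 = 99169 W
P_out = η·P_in = 0.852 × 99169 = 84492 W
= 84492/746 = 113 HP

113 HP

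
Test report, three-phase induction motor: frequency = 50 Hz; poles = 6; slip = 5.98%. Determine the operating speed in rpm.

940 rpm

n_s = 120f/p = 120×50/6 = 1000 rpm
n = n_s(1 − s) = 1000 × (1 − 0.0598) = 940 rpm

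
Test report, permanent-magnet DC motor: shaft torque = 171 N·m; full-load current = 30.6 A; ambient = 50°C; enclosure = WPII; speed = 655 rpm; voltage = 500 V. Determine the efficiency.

ω = 2π × 655/60 = 68.59 rad/s; P_out = τω = 171 × 68.59 = 11729 W
P_in = V·I = 500 × 30.6 = 15300 W
η = P_out / P_in = 11729 / 15300 = 0.767 = 76.7%

76.7 %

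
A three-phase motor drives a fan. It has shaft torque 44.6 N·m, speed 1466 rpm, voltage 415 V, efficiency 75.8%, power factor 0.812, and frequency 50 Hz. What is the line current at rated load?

ω = 2π×1466/60 = 153.5 rad/s; P_out = τω = 44.6 × 153.5 = 6846 W
P_in = P_out / η = 6846 / 0.758 = 9032 W
I_L = P_in / (√3·V_L·cosφ) = 9032 / (1.732 × 415 × 0.812) = 15.5 A

15.5 A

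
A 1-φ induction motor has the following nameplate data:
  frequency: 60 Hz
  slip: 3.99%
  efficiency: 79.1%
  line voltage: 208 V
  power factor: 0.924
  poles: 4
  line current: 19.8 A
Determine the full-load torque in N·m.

P_in = V·I·cosφ = 208 × 19.8 × 0.924 = 3805 W
P_out = η·P_in = 0.791 × 3805 = 3010 W
n_s = 120×60/4 = 1800 rpm; n = 1800×(1−0.0399) = 1728 rpm
ω = 2π×1728/60 = 181 rad/s
τ = P_out/ω = 3010/181 = 16.6 N·m

16.6 N·m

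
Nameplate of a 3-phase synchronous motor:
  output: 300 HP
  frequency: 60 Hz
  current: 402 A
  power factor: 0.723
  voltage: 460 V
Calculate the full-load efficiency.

P_out = 300 × 746 = 223800 W
P_in = √3·V_L·I_L·cosφ = 1.732 × 460 × 402 × 0.723 = 231563 W
η = P_out / P_in = 223800 / 231563 = 0.966 = 96.6%

96.6 %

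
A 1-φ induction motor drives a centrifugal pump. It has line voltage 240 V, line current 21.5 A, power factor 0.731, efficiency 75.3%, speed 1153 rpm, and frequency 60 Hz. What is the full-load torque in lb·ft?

P_in = V·I·cosφ = 240 × 21.5 × 0.731 = 3772 W
P_out = η·P_in = 0.753 × 3772 = 2840 W
n = 1153 rpm
ω = 2π×1153/60 = 120.7 rad/s
τ = P_out/ω = 2840/120.7 = 23.53 N·m
In lb·ft: 23.53/1.356 = 17.4 lb·ft

17.4 lb·ft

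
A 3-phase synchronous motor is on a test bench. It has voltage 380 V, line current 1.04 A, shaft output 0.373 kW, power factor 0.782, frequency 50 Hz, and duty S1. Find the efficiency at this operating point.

P_out = 0.373 kW = 373 W
P_in = √3·V_L·I_L·cosφ = 1.732 × 380 × 1.04 × 0.782 = 535 W
η = P_out / P_in = 373 / 535 = 0.697 = 69.7%

69.7 %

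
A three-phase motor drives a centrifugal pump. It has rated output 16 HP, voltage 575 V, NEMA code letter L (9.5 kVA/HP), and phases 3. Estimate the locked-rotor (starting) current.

153 A

S_LR = 9.5 × 16 = 152 kVA
I_LR = S_LR/(√3·V_L) = 152000/(1.732×575) = 153 A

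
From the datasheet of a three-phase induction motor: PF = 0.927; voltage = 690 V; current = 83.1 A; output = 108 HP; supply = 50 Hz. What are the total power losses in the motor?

11500 W

P_in = √3·V·I·cosφ = 1.732×690×83.1×0.927 = 92061 W
P_out = 108×746 = 80568 W
Losses = P_in − P_out = 92061 − 80568 = 11493 W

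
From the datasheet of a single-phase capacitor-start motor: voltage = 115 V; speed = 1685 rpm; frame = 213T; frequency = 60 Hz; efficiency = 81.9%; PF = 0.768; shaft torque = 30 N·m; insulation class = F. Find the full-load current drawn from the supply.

73.2 A

ω = 2π×1685/60 = 176.5 rad/s; P_out = τω = 30 × 176.5 = 5295 W
P_in = P_out / η = 5295 / 0.819 = 6465 W
I = P_in / (V·cosφ) = 6465 / (115 × 0.768) = 73.2 A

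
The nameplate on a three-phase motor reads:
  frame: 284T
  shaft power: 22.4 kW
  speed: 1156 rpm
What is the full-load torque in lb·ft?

136 lb·ft

ω = 2π × 1156/60 = 121.1 rad/s
τ = P/ω = 22400/121.1 = 185 N·m
In lb·ft: 185/1.356 = 136 lb·ft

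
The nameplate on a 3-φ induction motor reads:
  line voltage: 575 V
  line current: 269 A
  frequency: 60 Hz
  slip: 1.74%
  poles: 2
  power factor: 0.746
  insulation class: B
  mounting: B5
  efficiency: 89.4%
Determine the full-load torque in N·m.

P_in = √3·V·I·cosφ = 1.732 × 575 × 269 × 0.746 = 199851 W
P_out = η·P_in = 0.894 × 199851 = 178667 W
n_s = 120×60/2 = 3600 rpm; n = 3600×(1−0.0174) = 3537 rpm
ω = 2π×3537/60 = 370.4 rad/s
τ = P_out/ω = 178667/370.4 = 482 N·m

482 N·m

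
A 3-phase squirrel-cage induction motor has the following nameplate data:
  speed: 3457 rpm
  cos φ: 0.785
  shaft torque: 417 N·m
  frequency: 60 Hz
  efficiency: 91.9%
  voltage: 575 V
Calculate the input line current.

210 A

ω = 2π×3457/60 = 362 rad/s; P_out = τω = 417 × 362 = 150954 W
P_in = P_out / η = 150954 / 0.919 = 164259 W
I_L = P_in / (√3·V_L·cosφ) = 164259 / (1.732 × 575 × 0.785) = 210 A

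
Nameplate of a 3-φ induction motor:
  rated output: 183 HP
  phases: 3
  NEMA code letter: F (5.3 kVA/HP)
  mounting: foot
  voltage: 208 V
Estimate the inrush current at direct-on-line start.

2690 A

S_LR = 5.3 × 183 = 969.9 kVA
I_LR = S_LR/(√3·V_L) = 969900/(1.732×208) = 2690 A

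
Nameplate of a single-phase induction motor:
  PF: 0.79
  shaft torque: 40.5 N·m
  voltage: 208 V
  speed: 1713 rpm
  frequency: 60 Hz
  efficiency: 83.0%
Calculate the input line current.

53.3 A

ω = 2π×1713/60 = 179.4 rad/s; P_out = τω = 40.5 × 179.4 = 7266 W
P_in = P_out / η = 7266 / 0.830 = 8754 W
I = P_in / (V·cosφ) = 8754 / (208 × 0.79) = 53.3 A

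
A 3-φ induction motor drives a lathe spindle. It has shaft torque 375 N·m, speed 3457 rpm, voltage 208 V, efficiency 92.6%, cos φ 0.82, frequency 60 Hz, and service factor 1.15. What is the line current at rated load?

ω = 2π×3457/60 = 362 rad/s; P_out = τω = 375 × 362 = 135750 W
P_in = P_out / η = 135750 / 0.926 = 146598 W
I_L = P_in / (√3·V_L·cosφ) = 146598 / (1.732 × 208 × 0.82) = 496 A

496 A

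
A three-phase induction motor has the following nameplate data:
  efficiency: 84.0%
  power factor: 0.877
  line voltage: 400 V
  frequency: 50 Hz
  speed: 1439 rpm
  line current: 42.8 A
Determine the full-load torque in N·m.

P_in = √3·V·I·cosφ = 1.732 × 400 × 42.8 × 0.877 = 26005 W
P_out = η·P_in = 0.84 × 26005 = 21844 W
n = 1439 rpm
ω = 2π×1439/60 = 150.7 rad/s
τ = P_out/ω = 21844/150.7 = 145 N·m

145 N·m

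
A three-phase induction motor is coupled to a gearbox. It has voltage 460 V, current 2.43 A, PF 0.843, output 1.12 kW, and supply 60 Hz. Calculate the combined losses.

P_in = √3·V·I·cosφ = 1.732×460×2.43×0.843 = 1632 W
P_out = 1120 W
Losses = P_in − P_out = 1632 − 1120 = 512 W

512 W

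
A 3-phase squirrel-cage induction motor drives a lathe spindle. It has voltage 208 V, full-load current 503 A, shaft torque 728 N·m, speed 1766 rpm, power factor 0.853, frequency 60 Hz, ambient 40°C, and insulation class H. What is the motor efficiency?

ω = 2π × 1766/60 = 184.9 rad/s; P_out = τω = 728 × 184.9 = 134607 W
P_in = √3·V_L·I_L·cosφ = 1.732 × 208 × 503 × 0.853 = 154571 W
η = P_out / P_in = 134607 / 154571 = 0.871 = 87.1%

87.1 %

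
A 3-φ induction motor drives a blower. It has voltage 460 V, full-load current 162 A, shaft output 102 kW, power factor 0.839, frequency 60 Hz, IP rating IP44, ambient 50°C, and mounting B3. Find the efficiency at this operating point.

94.2 %

P_out = 102 kW = 102000 W
P_in = √3·V_L·I_L·cosφ = 1.732 × 460 × 162 × 0.839 = 108289 W
η = P_out / P_in = 102000 / 108289 = 0.942 = 94.2%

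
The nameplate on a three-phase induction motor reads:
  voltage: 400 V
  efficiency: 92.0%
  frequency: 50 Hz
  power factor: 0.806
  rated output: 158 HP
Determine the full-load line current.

229 A

P_out = 158 × 746 = 117868 W
P_in = P_out / η = 117868 / 0.920 = 128117 W
I_L = P_in / (√3·V_L·cosφ) = 128117 / (1.732 × 400 × 0.806) = 229 A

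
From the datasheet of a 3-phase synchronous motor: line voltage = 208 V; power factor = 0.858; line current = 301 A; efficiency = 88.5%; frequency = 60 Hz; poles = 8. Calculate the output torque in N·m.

874 N·m

P_in = √3·V·I·cosφ = 1.732 × 208 × 301 × 0.858 = 93039 W
P_out = η·P_in = 0.885 × 93039 = 82340 W
n = n_s = 120×60/8 = 900 rpm (synchronous)
ω = 2π×900/60 = 94.25 rad/s
τ = P_out/ω = 82340/94.25 = 874 N·m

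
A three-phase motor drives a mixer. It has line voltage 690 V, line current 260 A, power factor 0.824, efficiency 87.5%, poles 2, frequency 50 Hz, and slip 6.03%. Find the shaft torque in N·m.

P_in = √3·V·I·cosφ = 1.732 × 690 × 260 × 0.824 = 256034 W
P_out = η·P_in = 0.875 × 256034 = 224030 W
n_s = 120×50/2 = 3000 rpm; n = 3000×(1−0.0603) = 2819 rpm
ω = 2π×2819/60 = 295.2 rad/s
τ = P_out/ω = 224030/295.2 = 759 N·m

759 N·m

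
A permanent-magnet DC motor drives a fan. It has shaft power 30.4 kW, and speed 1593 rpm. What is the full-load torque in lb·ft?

134 lb·ft

ω = 2π × 1593/60 = 166.8 rad/s
τ = P/ω = 30400/166.8 = 182.3 N·m
In lb·ft: 182.3/1.356 = 134 lb·ft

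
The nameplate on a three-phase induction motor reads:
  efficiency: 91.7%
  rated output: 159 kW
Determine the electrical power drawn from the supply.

173 kW

P_out = 159000 W
P_in = P_out/η = 159000/0.917 = 173391 W = 173 kW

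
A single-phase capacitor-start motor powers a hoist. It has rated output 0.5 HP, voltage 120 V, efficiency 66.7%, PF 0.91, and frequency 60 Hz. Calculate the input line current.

P_out = 0.5 × 746 = 373 W
P_in = P_out / η = 373 / 0.667 = 559 W
I = P_in / (V·cosφ) = 559 / (120 × 0.91) = 5.12 A

5.12 A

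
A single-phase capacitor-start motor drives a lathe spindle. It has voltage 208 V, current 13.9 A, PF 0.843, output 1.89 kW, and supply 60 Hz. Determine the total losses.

547 W

P_in = V·I·cosφ = 208×13.9×0.843 = 2437 W
P_out = 1890 W
Losses = P_in − P_out = 2437 − 1890 = 547 W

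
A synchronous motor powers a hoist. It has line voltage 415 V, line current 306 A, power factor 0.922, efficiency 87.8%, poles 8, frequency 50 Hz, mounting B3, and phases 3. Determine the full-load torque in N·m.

2270 N·m

P_in = √3·V·I·cosφ = 1.732 × 415 × 306 × 0.922 = 202791 W
P_out = η·P_in = 0.878 × 202791 = 178050 W
n = n_s = 120×50/8 = 750 rpm (synchronous)
ω = 2π×750/60 = 78.54 rad/s
τ = P_out/ω = 178050/78.54 = 2270 N·m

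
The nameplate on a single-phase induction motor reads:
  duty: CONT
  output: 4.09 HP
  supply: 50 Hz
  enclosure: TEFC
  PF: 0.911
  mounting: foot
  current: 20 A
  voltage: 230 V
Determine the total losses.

P_in = V·I·cosφ = 230×20×0.911 = 4191 W
P_out = 4.09×746 = 3051 W
Losses = P_in − P_out = 4191 − 3051 = 1140 W

1.14 kW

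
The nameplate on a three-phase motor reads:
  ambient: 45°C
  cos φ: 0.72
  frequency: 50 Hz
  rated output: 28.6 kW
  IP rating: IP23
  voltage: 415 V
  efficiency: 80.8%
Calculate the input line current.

68.4 A

P_out = 28.6 kW = 28600 W
P_in = P_out / η = 28600 / 0.808 = 35396 W
I_L = P_in / (√3·V_L·cosφ) = 35396 / (1.732 × 415 × 0.72) = 68.4 A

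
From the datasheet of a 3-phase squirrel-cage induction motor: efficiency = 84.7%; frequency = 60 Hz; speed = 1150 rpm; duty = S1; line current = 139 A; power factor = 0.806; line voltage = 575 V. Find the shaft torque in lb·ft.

579 lb·ft

P_in = √3·V·I·cosφ = 1.732 × 575 × 139 × 0.806 = 111575 W
P_out = η·P_in = 0.847 × 111575 = 94504 W
n = 1150 rpm
ω = 2π×1150/60 = 120.4 rad/s
τ = P_out/ω = 94504/120.4 = 784.9 N·m
In lb·ft: 784.9/1.356 = 579 lb·ft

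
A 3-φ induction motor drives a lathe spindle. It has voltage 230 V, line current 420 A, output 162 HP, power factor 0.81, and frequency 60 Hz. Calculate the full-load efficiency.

89.2 %

P_out = 162 × 746 = 120852 W
P_in = √3·V_L·I_L·cosφ = 1.732 × 230 × 420 × 0.81 = 135522 W
η = P_out / P_in = 120852 / 135522 = 0.892 = 89.2%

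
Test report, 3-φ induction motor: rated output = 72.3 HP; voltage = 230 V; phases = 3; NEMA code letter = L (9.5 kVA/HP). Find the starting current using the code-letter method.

S_LR = 9.5 × 72.3 = 686.85 kVA
I_LR = S_LR/(√3·V_L) = 686850/(1.732×230) = 1720 A

1720 A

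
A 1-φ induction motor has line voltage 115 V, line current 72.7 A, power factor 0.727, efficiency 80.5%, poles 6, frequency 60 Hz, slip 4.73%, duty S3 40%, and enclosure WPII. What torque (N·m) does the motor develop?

P_in = V·I·cosφ = 115 × 72.7 × 0.727 = 6078 W
P_out = η·P_in = 0.805 × 6078 = 4893 W
n_s = 120×60/6 = 1200 rpm; n = 1200×(1−0.0473) = 1143 rpm
ω = 2π×1143/60 = 119.7 rad/s
τ = P_out/ω = 4893/119.7 = 40.9 N·m

40.9 N·m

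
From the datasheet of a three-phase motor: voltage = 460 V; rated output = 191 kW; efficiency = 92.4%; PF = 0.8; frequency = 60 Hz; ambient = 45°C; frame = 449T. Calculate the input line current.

324 A

P_out = 191 kW = 191000 W
P_in = P_out / η = 191000 / 0.924 = 206710 W
I_L = P_in / (√3·V_L·cosφ) = 206710 / (1.732 × 460 × 0.8) = 324 A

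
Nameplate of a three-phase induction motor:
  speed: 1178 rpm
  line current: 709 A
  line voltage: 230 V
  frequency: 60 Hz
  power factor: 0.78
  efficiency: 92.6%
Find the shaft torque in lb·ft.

1220 lb·ft

P_in = √3·V·I·cosφ = 1.732 × 230 × 709 × 0.78 = 220301 W
P_out = η·P_in = 0.926 × 220301 = 203999 W
n = 1178 rpm
ω = 2π×1178/60 = 123.4 rad/s
τ = P_out/ω = 203999/123.4 = 1653 N·m
In lb·ft: 1653/1.356 = 1220 lb·ft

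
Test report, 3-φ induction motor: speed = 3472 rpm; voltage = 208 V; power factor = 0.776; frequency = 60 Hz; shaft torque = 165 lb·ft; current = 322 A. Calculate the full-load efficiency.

90.4 %

τ = 165 lb·ft × 1.356 = 223.7 N·m
ω = 2π × 3472/60 = 363.6 rad/s; P_out = τω = 223.7 × 363.6 = 81337 W
P_in = √3·V_L·I_L·cosφ = 1.732 × 208 × 322 × 0.776 = 90018 W
η = P_out / P_in = 81337 / 90018 = 0.904 = 90.4%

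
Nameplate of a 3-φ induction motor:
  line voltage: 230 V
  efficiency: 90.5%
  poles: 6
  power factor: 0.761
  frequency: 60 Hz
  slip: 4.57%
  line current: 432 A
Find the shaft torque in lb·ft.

729 lb·ft

P_in = √3·V·I·cosφ = 1.732 × 230 × 432 × 0.761 = 130962 W
P_out = η·P_in = 0.905 × 130962 = 118521 W
n_s = 120×60/6 = 1200 rpm; n = 1200×(1−0.0457) = 1145 rpm
ω = 2π×1145/60 = 119.9 rad/s
τ = P_out/ω = 118521/119.9 = 988.5 N·m
In lb·ft: 988.5/1.356 = 729 lb·ft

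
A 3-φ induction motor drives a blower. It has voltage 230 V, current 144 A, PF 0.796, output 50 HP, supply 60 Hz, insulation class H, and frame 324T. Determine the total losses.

8360 W

P_in = √3·V·I·cosφ = 1.732×230×144×0.796 = 45662 W
P_out = 50×746 = 37300 W
Losses = P_in − P_out = 45662 − 37300 = 8362 W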